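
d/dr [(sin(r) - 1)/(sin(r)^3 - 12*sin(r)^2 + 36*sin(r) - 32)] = (11*sin(r) + cos(2*r) - 3)*cos(r)/((sin(r) - 8)^2*(sin(r) - 2)^3)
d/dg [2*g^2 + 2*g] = 4*g + 2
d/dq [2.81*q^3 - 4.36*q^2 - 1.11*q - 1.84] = 8.43*q^2 - 8.72*q - 1.11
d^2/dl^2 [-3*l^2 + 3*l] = -6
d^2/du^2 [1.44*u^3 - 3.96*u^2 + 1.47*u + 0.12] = 8.64*u - 7.92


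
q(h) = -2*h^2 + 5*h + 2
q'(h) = 5 - 4*h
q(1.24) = 5.12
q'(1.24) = 0.04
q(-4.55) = -62.16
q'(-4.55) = 23.20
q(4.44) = -15.23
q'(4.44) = -12.76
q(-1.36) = -8.50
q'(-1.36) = 10.44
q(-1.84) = -13.97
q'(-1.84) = 12.36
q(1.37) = 5.10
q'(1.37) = -0.48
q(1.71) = 4.70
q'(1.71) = -1.84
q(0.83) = 4.77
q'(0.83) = 1.68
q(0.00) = 2.00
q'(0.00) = 5.00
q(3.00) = -1.00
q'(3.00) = -7.00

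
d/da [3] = 0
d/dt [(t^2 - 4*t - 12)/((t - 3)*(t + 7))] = 2*(4*t^2 - 9*t + 66)/(t^4 + 8*t^3 - 26*t^2 - 168*t + 441)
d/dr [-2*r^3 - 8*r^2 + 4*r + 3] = -6*r^2 - 16*r + 4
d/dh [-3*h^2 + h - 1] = 1 - 6*h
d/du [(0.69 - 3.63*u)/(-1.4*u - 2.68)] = (14.97216*u + 28.660992)/(1.4*u + 2.68)^3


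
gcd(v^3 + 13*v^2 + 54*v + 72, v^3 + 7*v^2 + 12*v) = v^2 + 7*v + 12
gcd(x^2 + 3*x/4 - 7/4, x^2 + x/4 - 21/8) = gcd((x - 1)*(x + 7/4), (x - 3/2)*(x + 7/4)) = x + 7/4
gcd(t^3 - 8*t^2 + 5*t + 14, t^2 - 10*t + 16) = t - 2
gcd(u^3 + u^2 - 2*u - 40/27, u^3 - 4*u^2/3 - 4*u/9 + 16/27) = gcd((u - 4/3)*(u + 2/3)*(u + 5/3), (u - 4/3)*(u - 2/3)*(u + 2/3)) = u^2 - 2*u/3 - 8/9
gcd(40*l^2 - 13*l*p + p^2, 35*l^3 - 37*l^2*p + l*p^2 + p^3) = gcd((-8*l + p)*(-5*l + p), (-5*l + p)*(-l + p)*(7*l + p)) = -5*l + p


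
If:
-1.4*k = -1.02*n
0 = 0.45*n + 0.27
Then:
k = -0.44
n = -0.60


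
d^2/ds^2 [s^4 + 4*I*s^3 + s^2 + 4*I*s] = 12*s^2 + 24*I*s + 2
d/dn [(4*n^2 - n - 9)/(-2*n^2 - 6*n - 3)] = (-26*n^2 - 60*n - 51)/(4*n^4 + 24*n^3 + 48*n^2 + 36*n + 9)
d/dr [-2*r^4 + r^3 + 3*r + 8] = -8*r^3 + 3*r^2 + 3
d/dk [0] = 0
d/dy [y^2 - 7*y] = 2*y - 7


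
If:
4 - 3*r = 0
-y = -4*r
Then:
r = 4/3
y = 16/3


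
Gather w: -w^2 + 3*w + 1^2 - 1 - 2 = -w^2 + 3*w - 2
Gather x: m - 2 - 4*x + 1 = m - 4*x - 1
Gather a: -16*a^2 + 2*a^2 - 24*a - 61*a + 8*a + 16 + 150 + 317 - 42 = -14*a^2 - 77*a + 441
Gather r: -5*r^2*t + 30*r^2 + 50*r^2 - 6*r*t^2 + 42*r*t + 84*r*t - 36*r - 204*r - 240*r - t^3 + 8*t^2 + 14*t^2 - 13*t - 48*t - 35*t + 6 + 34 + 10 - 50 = r^2*(80 - 5*t) + r*(-6*t^2 + 126*t - 480) - t^3 + 22*t^2 - 96*t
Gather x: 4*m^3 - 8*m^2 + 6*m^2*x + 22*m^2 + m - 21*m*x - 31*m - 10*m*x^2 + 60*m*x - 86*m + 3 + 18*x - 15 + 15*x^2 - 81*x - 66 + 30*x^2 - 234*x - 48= 4*m^3 + 14*m^2 - 116*m + x^2*(45 - 10*m) + x*(6*m^2 + 39*m - 297) - 126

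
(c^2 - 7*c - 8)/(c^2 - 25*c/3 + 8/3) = 3*(c + 1)/(3*c - 1)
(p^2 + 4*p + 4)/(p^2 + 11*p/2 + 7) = 2*(p + 2)/(2*p + 7)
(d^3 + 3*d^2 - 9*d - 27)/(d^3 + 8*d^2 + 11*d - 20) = (d^3 + 3*d^2 - 9*d - 27)/(d^3 + 8*d^2 + 11*d - 20)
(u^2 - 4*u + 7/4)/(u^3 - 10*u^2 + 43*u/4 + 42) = (2*u - 1)/(2*u^2 - 13*u - 24)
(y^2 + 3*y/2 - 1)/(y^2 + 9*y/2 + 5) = (2*y - 1)/(2*y + 5)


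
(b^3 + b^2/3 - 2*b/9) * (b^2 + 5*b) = b^5 + 16*b^4/3 + 13*b^3/9 - 10*b^2/9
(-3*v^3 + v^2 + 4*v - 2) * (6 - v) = 3*v^4 - 19*v^3 + 2*v^2 + 26*v - 12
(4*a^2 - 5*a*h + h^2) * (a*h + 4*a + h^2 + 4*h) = 4*a^3*h + 16*a^3 - a^2*h^2 - 4*a^2*h - 4*a*h^3 - 16*a*h^2 + h^4 + 4*h^3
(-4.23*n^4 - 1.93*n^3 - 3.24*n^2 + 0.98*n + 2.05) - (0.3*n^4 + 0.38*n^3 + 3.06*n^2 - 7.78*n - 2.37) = -4.53*n^4 - 2.31*n^3 - 6.3*n^2 + 8.76*n + 4.42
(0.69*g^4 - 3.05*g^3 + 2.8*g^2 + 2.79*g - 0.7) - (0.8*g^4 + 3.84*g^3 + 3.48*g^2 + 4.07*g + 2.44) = -0.11*g^4 - 6.89*g^3 - 0.68*g^2 - 1.28*g - 3.14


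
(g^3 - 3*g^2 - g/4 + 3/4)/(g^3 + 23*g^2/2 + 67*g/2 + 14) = (2*g^2 - 7*g + 3)/(2*(g^2 + 11*g + 28))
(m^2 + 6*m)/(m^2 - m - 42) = m/(m - 7)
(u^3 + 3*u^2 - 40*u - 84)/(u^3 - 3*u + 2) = (u^2 + u - 42)/(u^2 - 2*u + 1)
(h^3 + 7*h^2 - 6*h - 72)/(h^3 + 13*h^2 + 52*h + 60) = (h^2 + h - 12)/(h^2 + 7*h + 10)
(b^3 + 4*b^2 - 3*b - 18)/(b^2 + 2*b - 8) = (b^2 + 6*b + 9)/(b + 4)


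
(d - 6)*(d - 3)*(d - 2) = d^3 - 11*d^2 + 36*d - 36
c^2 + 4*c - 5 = (c - 1)*(c + 5)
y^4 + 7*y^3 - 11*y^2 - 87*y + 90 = (y - 3)*(y - 1)*(y + 5)*(y + 6)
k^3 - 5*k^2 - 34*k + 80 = (k - 8)*(k - 2)*(k + 5)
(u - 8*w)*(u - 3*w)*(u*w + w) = u^3*w - 11*u^2*w^2 + u^2*w + 24*u*w^3 - 11*u*w^2 + 24*w^3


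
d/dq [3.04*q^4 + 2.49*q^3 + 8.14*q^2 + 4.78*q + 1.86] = 12.16*q^3 + 7.47*q^2 + 16.28*q + 4.78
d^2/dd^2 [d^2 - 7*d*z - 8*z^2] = 2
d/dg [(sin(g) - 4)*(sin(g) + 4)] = sin(2*g)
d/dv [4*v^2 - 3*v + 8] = 8*v - 3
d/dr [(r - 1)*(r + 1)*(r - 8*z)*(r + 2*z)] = 4*r^3 - 18*r^2*z - 32*r*z^2 - 2*r + 6*z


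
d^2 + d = d*(d + 1)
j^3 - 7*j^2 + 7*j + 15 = (j - 5)*(j - 3)*(j + 1)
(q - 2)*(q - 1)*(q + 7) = q^3 + 4*q^2 - 19*q + 14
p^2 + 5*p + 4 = (p + 1)*(p + 4)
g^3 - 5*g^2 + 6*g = g*(g - 3)*(g - 2)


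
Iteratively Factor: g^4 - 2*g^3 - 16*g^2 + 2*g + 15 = (g + 3)*(g^3 - 5*g^2 - g + 5) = (g - 1)*(g + 3)*(g^2 - 4*g - 5) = (g - 1)*(g + 1)*(g + 3)*(g - 5)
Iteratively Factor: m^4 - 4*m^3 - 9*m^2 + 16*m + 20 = (m - 5)*(m^3 + m^2 - 4*m - 4) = (m - 5)*(m - 2)*(m^2 + 3*m + 2) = (m - 5)*(m - 2)*(m + 2)*(m + 1)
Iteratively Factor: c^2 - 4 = (c - 2)*(c + 2)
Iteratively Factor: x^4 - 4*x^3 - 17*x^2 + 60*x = (x + 4)*(x^3 - 8*x^2 + 15*x) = (x - 3)*(x + 4)*(x^2 - 5*x) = x*(x - 3)*(x + 4)*(x - 5)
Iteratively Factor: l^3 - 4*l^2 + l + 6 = (l + 1)*(l^2 - 5*l + 6) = (l - 2)*(l + 1)*(l - 3)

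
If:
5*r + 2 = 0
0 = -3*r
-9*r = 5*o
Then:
No Solution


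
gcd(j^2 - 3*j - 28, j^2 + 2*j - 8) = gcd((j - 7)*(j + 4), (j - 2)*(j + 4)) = j + 4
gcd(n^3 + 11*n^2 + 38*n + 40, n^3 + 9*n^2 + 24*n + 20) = n^2 + 7*n + 10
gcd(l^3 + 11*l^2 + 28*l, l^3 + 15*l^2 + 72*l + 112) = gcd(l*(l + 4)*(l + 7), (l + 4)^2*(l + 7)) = l^2 + 11*l + 28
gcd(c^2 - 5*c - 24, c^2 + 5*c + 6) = c + 3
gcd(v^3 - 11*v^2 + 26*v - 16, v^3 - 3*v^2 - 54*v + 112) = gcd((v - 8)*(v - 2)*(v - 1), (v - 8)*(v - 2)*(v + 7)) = v^2 - 10*v + 16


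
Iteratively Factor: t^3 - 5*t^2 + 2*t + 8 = (t + 1)*(t^2 - 6*t + 8) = (t - 2)*(t + 1)*(t - 4)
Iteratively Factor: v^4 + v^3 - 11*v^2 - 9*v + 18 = (v - 1)*(v^3 + 2*v^2 - 9*v - 18) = (v - 3)*(v - 1)*(v^2 + 5*v + 6) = (v - 3)*(v - 1)*(v + 2)*(v + 3)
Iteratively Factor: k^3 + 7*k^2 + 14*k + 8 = (k + 4)*(k^2 + 3*k + 2) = (k + 1)*(k + 4)*(k + 2)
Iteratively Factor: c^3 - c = (c - 1)*(c^2 + c) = (c - 1)*(c + 1)*(c)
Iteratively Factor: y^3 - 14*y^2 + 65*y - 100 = (y - 5)*(y^2 - 9*y + 20) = (y - 5)^2*(y - 4)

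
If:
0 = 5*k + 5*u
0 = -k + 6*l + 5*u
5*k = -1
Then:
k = -1/5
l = -1/5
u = 1/5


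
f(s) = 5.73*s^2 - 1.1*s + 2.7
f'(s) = 11.46*s - 1.1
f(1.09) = 8.31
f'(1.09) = 11.39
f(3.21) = 58.21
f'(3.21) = 35.69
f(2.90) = 47.70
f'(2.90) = 32.13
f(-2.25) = 34.18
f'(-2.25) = -26.88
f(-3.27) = 67.57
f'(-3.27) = -38.57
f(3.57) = 71.80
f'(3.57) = 39.81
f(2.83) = 45.48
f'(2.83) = 31.33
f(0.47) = 3.45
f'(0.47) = 4.29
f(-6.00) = 215.58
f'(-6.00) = -69.86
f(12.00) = 814.62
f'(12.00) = 136.42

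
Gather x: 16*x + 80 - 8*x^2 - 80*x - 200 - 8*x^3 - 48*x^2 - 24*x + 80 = -8*x^3 - 56*x^2 - 88*x - 40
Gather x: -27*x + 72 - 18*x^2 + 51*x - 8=-18*x^2 + 24*x + 64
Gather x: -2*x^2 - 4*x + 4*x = -2*x^2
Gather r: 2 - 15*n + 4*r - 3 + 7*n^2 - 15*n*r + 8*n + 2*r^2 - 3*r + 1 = 7*n^2 - 7*n + 2*r^2 + r*(1 - 15*n)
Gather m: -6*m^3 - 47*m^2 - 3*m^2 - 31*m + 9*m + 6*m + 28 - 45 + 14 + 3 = -6*m^3 - 50*m^2 - 16*m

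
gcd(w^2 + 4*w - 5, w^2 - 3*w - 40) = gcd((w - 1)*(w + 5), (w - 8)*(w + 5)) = w + 5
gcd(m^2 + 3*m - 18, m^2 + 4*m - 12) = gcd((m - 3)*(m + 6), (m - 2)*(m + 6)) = m + 6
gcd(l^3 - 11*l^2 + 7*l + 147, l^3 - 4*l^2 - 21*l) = l^2 - 4*l - 21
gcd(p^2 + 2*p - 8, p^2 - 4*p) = 1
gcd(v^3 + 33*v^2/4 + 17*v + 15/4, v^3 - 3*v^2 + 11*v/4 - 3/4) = 1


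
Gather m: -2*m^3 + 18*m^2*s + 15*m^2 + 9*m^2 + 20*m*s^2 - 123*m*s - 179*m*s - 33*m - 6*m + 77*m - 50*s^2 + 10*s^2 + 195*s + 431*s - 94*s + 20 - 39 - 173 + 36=-2*m^3 + m^2*(18*s + 24) + m*(20*s^2 - 302*s + 38) - 40*s^2 + 532*s - 156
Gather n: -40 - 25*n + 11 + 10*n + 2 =-15*n - 27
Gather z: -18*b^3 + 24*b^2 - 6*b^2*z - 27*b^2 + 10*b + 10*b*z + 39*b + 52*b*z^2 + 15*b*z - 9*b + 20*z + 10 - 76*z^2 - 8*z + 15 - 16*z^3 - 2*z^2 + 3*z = -18*b^3 - 3*b^2 + 40*b - 16*z^3 + z^2*(52*b - 78) + z*(-6*b^2 + 25*b + 15) + 25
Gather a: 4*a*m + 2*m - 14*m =4*a*m - 12*m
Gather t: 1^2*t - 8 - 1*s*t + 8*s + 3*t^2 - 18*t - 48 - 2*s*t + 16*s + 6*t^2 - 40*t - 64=24*s + 9*t^2 + t*(-3*s - 57) - 120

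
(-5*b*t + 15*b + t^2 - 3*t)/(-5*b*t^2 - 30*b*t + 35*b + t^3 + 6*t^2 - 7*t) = (t - 3)/(t^2 + 6*t - 7)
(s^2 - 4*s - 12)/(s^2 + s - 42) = (s + 2)/(s + 7)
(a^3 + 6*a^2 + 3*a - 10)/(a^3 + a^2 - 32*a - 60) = (a - 1)/(a - 6)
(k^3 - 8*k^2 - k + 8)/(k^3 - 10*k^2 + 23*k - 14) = (k^2 - 7*k - 8)/(k^2 - 9*k + 14)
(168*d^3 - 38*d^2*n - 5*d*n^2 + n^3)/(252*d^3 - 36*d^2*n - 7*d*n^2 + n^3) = (4*d - n)/(6*d - n)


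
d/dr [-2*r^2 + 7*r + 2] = 7 - 4*r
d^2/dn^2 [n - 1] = 0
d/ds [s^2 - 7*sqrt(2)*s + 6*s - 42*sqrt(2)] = 2*s - 7*sqrt(2) + 6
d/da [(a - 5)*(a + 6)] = 2*a + 1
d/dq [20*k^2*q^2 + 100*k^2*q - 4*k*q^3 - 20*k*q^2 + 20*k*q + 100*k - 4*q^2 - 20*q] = 40*k^2*q + 100*k^2 - 12*k*q^2 - 40*k*q + 20*k - 8*q - 20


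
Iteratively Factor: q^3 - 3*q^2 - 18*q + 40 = (q - 5)*(q^2 + 2*q - 8) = (q - 5)*(q - 2)*(q + 4)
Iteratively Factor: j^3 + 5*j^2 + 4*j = (j)*(j^2 + 5*j + 4) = j*(j + 4)*(j + 1)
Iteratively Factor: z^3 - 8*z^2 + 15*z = (z - 3)*(z^2 - 5*z) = (z - 5)*(z - 3)*(z)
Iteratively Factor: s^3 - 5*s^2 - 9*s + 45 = (s + 3)*(s^2 - 8*s + 15) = (s - 5)*(s + 3)*(s - 3)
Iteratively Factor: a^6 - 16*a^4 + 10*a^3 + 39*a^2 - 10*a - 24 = (a + 4)*(a^5 - 4*a^4 + 10*a^2 - a - 6) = (a - 3)*(a + 4)*(a^4 - a^3 - 3*a^2 + a + 2) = (a - 3)*(a - 2)*(a + 4)*(a^3 + a^2 - a - 1) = (a - 3)*(a - 2)*(a - 1)*(a + 4)*(a^2 + 2*a + 1) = (a - 3)*(a - 2)*(a - 1)*(a + 1)*(a + 4)*(a + 1)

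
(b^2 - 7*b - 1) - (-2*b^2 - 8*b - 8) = 3*b^2 + b + 7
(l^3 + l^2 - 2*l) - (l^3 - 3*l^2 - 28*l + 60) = 4*l^2 + 26*l - 60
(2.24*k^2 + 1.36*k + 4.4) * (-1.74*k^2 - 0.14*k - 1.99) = -3.8976*k^4 - 2.68*k^3 - 12.304*k^2 - 3.3224*k - 8.756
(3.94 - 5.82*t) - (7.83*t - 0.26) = 4.2 - 13.65*t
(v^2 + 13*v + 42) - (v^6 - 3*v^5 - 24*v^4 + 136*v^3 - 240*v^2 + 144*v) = -v^6 + 3*v^5 + 24*v^4 - 136*v^3 + 241*v^2 - 131*v + 42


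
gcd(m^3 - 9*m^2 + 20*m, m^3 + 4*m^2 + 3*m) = m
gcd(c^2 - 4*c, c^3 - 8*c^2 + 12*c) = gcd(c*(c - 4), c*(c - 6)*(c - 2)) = c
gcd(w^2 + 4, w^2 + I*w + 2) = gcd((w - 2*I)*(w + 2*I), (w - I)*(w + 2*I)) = w + 2*I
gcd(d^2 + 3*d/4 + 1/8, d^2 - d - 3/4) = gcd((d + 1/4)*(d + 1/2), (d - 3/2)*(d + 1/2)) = d + 1/2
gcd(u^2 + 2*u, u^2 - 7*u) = u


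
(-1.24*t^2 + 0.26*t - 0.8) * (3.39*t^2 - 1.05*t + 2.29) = -4.2036*t^4 + 2.1834*t^3 - 5.8246*t^2 + 1.4354*t - 1.832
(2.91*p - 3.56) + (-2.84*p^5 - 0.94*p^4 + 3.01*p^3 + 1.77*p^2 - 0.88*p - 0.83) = -2.84*p^5 - 0.94*p^4 + 3.01*p^3 + 1.77*p^2 + 2.03*p - 4.39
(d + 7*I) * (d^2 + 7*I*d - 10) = d^3 + 14*I*d^2 - 59*d - 70*I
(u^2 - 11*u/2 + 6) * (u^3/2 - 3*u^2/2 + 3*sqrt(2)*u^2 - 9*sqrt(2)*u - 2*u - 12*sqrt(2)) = u^5/2 - 17*u^4/4 + 3*sqrt(2)*u^4 - 51*sqrt(2)*u^3/2 + 37*u^3/4 + 2*u^2 + 111*sqrt(2)*u^2/2 - 12*u + 12*sqrt(2)*u - 72*sqrt(2)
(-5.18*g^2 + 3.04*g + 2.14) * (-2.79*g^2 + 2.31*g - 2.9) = 14.4522*g^4 - 20.4474*g^3 + 16.0738*g^2 - 3.8726*g - 6.206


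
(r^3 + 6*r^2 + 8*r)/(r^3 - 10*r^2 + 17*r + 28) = r*(r^2 + 6*r + 8)/(r^3 - 10*r^2 + 17*r + 28)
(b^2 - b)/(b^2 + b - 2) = b/(b + 2)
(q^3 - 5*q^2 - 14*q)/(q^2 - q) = (q^2 - 5*q - 14)/(q - 1)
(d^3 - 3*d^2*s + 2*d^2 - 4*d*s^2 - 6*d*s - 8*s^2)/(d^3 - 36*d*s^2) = (d^3 - 3*d^2*s + 2*d^2 - 4*d*s^2 - 6*d*s - 8*s^2)/(d*(d^2 - 36*s^2))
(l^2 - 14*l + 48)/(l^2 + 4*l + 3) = (l^2 - 14*l + 48)/(l^2 + 4*l + 3)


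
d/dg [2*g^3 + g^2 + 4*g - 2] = 6*g^2 + 2*g + 4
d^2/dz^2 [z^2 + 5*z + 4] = 2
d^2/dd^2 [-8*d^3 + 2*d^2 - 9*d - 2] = 4 - 48*d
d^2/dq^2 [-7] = 0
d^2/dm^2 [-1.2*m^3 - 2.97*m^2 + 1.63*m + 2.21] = -7.2*m - 5.94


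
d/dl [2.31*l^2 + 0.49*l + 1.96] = 4.62*l + 0.49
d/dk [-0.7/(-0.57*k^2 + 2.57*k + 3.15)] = (1.799 - 0.798*k)/(-0.57*k^2 + 2.57*k + 3.15)^2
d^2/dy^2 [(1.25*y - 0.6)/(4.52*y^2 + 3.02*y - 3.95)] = ((1.25*y - 0.6)*(9.04*y + 3.02)*(18.08*y + 6.04) - (33.9*y + 2.126)*(4.52*y^2 + 3.02*y - 3.95))/(4.52*y^2 + 3.02*y - 3.95)^3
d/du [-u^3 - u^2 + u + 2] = -3*u^2 - 2*u + 1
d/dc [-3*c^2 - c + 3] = -6*c - 1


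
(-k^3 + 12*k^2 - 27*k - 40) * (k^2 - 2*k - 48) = -k^5 + 14*k^4 - 3*k^3 - 562*k^2 + 1376*k + 1920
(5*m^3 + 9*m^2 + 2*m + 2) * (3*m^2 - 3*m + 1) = 15*m^5 + 12*m^4 - 16*m^3 + 9*m^2 - 4*m + 2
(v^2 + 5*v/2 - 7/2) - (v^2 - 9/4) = 5*v/2 - 5/4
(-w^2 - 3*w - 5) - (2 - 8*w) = -w^2 + 5*w - 7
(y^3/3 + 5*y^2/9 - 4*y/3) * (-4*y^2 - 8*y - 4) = -4*y^5/3 - 44*y^4/9 - 4*y^3/9 + 76*y^2/9 + 16*y/3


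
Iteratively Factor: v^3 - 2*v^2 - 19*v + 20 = (v - 5)*(v^2 + 3*v - 4) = (v - 5)*(v - 1)*(v + 4)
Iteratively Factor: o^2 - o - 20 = (o + 4)*(o - 5)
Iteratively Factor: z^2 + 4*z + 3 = (z + 1)*(z + 3)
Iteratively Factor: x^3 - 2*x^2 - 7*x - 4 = (x - 4)*(x^2 + 2*x + 1) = (x - 4)*(x + 1)*(x + 1)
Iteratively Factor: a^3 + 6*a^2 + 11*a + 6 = (a + 1)*(a^2 + 5*a + 6) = (a + 1)*(a + 3)*(a + 2)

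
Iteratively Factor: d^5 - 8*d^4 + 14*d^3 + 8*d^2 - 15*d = (d + 1)*(d^4 - 9*d^3 + 23*d^2 - 15*d) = d*(d + 1)*(d^3 - 9*d^2 + 23*d - 15) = d*(d - 3)*(d + 1)*(d^2 - 6*d + 5) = d*(d - 5)*(d - 3)*(d + 1)*(d - 1)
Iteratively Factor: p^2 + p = (p)*(p + 1)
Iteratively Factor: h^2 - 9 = (h + 3)*(h - 3)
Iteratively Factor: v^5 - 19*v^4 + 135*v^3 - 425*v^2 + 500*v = (v - 4)*(v^4 - 15*v^3 + 75*v^2 - 125*v) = (v - 5)*(v - 4)*(v^3 - 10*v^2 + 25*v) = v*(v - 5)*(v - 4)*(v^2 - 10*v + 25) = v*(v - 5)^2*(v - 4)*(v - 5)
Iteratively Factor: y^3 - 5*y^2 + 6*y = (y)*(y^2 - 5*y + 6) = y*(y - 2)*(y - 3)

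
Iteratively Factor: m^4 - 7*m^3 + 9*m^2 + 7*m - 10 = (m - 1)*(m^3 - 6*m^2 + 3*m + 10) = (m - 1)*(m + 1)*(m^2 - 7*m + 10) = (m - 5)*(m - 1)*(m + 1)*(m - 2)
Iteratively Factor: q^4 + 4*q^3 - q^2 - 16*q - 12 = (q + 1)*(q^3 + 3*q^2 - 4*q - 12) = (q + 1)*(q + 2)*(q^2 + q - 6) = (q + 1)*(q + 2)*(q + 3)*(q - 2)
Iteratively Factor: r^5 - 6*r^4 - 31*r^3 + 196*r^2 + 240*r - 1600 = (r - 5)*(r^4 - r^3 - 36*r^2 + 16*r + 320) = (r - 5)*(r - 4)*(r^3 + 3*r^2 - 24*r - 80) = (r - 5)*(r - 4)*(r + 4)*(r^2 - r - 20) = (r - 5)*(r - 4)*(r + 4)^2*(r - 5)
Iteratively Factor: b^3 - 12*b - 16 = (b + 2)*(b^2 - 2*b - 8) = (b - 4)*(b + 2)*(b + 2)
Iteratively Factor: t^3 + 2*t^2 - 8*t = (t + 4)*(t^2 - 2*t) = (t - 2)*(t + 4)*(t)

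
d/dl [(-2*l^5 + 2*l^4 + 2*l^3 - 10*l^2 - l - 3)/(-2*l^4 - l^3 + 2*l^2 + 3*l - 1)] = (4*l^8 + 4*l^7 - 10*l^6 - 56*l^5 + 16*l^4 - 22*l^3 - 43*l^2 + 32*l + 10)/(4*l^8 + 4*l^7 - 7*l^6 - 16*l^5 + 2*l^4 + 14*l^3 + 5*l^2 - 6*l + 1)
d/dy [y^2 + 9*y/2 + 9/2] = 2*y + 9/2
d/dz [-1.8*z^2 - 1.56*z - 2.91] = -3.6*z - 1.56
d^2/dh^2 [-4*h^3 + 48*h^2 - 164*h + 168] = 96 - 24*h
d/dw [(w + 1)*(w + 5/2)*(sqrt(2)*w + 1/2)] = 3*sqrt(2)*w^2 + w + 7*sqrt(2)*w + 7/4 + 5*sqrt(2)/2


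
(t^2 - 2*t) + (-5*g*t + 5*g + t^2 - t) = -5*g*t + 5*g + 2*t^2 - 3*t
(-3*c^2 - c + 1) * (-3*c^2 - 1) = 9*c^4 + 3*c^3 + c - 1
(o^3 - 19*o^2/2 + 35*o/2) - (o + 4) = o^3 - 19*o^2/2 + 33*o/2 - 4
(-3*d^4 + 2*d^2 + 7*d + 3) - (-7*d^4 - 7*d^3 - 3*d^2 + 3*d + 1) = 4*d^4 + 7*d^3 + 5*d^2 + 4*d + 2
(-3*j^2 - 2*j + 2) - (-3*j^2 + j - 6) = 8 - 3*j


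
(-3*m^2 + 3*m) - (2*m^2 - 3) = -5*m^2 + 3*m + 3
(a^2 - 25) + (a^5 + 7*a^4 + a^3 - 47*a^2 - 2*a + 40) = a^5 + 7*a^4 + a^3 - 46*a^2 - 2*a + 15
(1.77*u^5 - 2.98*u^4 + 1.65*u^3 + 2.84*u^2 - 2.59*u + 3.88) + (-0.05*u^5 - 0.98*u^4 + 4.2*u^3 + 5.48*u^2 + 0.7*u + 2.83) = 1.72*u^5 - 3.96*u^4 + 5.85*u^3 + 8.32*u^2 - 1.89*u + 6.71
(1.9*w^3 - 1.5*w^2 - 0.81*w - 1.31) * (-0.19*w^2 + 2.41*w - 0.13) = -0.361*w^5 + 4.864*w^4 - 3.7081*w^3 - 1.5082*w^2 - 3.0518*w + 0.1703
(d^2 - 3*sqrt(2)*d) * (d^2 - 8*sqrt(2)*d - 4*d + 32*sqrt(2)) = d^4 - 11*sqrt(2)*d^3 - 4*d^3 + 48*d^2 + 44*sqrt(2)*d^2 - 192*d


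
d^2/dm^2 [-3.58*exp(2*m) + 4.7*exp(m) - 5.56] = (4.7 - 14.32*exp(m))*exp(m)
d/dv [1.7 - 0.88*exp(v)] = -0.88*exp(v)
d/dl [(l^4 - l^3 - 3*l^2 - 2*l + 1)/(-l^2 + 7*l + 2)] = (-2*l^5 + 22*l^4 - 6*l^3 - 29*l^2 - 10*l - 11)/(l^4 - 14*l^3 + 45*l^2 + 28*l + 4)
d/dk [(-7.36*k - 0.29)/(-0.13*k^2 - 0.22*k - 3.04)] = (-0.9568*k^2 - 0.0753999999999999*k + 22.3106)/(0.0169*k^4 + 0.0572*k^3 + 0.8388*k^2 + 1.3376*k + 9.2416)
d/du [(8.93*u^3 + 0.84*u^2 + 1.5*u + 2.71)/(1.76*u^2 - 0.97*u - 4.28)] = (15.7168*u^4 - 17.3242*u^3 - 118.116*u^2 - 16.7296*u - 3.7913)/(3.0976*u^4 - 3.4144*u^3 - 14.1247*u^2 + 8.3032*u + 18.3184)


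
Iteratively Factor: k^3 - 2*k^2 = (k)*(k^2 - 2*k) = k^2*(k - 2)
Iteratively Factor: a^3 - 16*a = (a)*(a^2 - 16) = a*(a - 4)*(a + 4)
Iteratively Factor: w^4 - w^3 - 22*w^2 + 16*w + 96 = (w + 4)*(w^3 - 5*w^2 - 2*w + 24) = (w - 4)*(w + 4)*(w^2 - w - 6) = (w - 4)*(w - 3)*(w + 4)*(w + 2)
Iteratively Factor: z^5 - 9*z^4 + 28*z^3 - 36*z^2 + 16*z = (z - 2)*(z^4 - 7*z^3 + 14*z^2 - 8*z) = (z - 2)*(z - 1)*(z^3 - 6*z^2 + 8*z) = (z - 2)^2*(z - 1)*(z^2 - 4*z) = (z - 4)*(z - 2)^2*(z - 1)*(z)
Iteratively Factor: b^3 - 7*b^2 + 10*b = (b)*(b^2 - 7*b + 10) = b*(b - 5)*(b - 2)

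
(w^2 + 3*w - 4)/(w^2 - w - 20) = (w - 1)/(w - 5)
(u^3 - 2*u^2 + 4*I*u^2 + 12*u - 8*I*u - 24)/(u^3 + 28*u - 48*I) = (u - 2)/(u - 4*I)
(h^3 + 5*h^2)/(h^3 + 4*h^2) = (h + 5)/(h + 4)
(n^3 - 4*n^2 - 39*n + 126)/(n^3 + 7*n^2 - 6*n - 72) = (n - 7)/(n + 4)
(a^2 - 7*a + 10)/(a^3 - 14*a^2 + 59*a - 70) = 1/(a - 7)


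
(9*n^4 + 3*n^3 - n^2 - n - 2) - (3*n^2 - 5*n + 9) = 9*n^4 + 3*n^3 - 4*n^2 + 4*n - 11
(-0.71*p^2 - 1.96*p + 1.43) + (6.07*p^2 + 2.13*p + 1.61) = 5.36*p^2 + 0.17*p + 3.04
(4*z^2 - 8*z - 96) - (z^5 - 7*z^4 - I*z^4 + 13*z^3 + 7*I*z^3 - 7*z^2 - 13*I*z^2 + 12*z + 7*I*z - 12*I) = -z^5 + 7*z^4 + I*z^4 - 13*z^3 - 7*I*z^3 + 11*z^2 + 13*I*z^2 - 20*z - 7*I*z - 96 + 12*I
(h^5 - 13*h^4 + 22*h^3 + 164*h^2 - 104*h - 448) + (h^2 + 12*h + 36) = h^5 - 13*h^4 + 22*h^3 + 165*h^2 - 92*h - 412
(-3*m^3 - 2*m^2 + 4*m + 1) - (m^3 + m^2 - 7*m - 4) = -4*m^3 - 3*m^2 + 11*m + 5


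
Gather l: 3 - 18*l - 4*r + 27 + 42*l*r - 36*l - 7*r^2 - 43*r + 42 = l*(42*r - 54) - 7*r^2 - 47*r + 72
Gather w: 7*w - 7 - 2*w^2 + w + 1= -2*w^2 + 8*w - 6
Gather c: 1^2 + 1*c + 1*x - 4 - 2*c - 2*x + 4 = -c - x + 1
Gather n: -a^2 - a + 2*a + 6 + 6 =-a^2 + a + 12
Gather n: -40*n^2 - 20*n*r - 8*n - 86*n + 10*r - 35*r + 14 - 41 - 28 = -40*n^2 + n*(-20*r - 94) - 25*r - 55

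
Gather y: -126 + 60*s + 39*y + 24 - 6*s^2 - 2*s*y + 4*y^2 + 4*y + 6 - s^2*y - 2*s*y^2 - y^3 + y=-6*s^2 + 60*s - y^3 + y^2*(4 - 2*s) + y*(-s^2 - 2*s + 44) - 96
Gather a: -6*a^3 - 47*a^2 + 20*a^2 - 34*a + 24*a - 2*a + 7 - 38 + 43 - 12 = -6*a^3 - 27*a^2 - 12*a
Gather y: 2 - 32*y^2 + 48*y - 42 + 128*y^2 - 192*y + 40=96*y^2 - 144*y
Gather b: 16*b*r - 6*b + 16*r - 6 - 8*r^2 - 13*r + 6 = b*(16*r - 6) - 8*r^2 + 3*r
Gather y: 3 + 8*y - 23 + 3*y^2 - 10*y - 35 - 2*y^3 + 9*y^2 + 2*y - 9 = -2*y^3 + 12*y^2 - 64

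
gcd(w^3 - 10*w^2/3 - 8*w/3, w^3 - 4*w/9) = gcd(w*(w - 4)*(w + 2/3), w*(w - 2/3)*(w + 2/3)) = w^2 + 2*w/3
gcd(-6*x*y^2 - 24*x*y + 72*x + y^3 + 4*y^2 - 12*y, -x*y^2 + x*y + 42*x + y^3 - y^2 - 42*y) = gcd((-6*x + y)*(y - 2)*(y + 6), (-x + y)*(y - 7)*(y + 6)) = y + 6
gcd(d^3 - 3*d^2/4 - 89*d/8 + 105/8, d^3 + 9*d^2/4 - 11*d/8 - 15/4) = d - 5/4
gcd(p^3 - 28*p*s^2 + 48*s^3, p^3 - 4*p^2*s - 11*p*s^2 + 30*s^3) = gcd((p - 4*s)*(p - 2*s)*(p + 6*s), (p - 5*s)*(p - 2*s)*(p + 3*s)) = p - 2*s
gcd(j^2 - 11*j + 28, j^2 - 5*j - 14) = j - 7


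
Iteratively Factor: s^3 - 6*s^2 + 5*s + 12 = (s - 3)*(s^2 - 3*s - 4) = (s - 3)*(s + 1)*(s - 4)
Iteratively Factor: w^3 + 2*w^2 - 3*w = (w - 1)*(w^2 + 3*w) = w*(w - 1)*(w + 3)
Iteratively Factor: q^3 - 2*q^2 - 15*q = (q)*(q^2 - 2*q - 15) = q*(q + 3)*(q - 5)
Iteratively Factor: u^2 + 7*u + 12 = (u + 3)*(u + 4)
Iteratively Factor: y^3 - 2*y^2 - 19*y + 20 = (y - 5)*(y^2 + 3*y - 4) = (y - 5)*(y - 1)*(y + 4)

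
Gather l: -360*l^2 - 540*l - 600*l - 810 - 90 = -360*l^2 - 1140*l - 900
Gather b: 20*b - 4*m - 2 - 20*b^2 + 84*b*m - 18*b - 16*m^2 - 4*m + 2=-20*b^2 + b*(84*m + 2) - 16*m^2 - 8*m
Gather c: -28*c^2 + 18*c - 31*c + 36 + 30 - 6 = -28*c^2 - 13*c + 60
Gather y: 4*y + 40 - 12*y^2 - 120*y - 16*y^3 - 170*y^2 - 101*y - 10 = -16*y^3 - 182*y^2 - 217*y + 30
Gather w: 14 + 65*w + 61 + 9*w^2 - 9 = 9*w^2 + 65*w + 66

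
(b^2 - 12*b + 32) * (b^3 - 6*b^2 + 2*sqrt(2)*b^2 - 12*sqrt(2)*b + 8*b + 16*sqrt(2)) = b^5 - 18*b^4 + 2*sqrt(2)*b^4 - 36*sqrt(2)*b^3 + 112*b^3 - 288*b^2 + 224*sqrt(2)*b^2 - 576*sqrt(2)*b + 256*b + 512*sqrt(2)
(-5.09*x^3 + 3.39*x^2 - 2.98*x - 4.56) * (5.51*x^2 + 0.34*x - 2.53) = -28.0459*x^5 + 16.9483*x^4 - 2.3895*x^3 - 34.7155*x^2 + 5.989*x + 11.5368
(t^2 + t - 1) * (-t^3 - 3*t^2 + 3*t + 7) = -t^5 - 4*t^4 + t^3 + 13*t^2 + 4*t - 7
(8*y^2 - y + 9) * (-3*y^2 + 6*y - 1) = -24*y^4 + 51*y^3 - 41*y^2 + 55*y - 9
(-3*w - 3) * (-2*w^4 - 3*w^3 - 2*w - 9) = 6*w^5 + 15*w^4 + 9*w^3 + 6*w^2 + 33*w + 27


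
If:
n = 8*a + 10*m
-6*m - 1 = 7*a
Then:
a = -3*n/11 - 5/11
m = 7*n/22 + 4/11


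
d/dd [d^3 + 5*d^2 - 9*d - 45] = 3*d^2 + 10*d - 9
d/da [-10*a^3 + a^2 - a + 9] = -30*a^2 + 2*a - 1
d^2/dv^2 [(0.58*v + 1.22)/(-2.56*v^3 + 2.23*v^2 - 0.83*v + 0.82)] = (-22.806528*v^5 - 76.07808*v^4 + 108.13198*v^3 - 66.565596*v^2 + 4.545972*v + 1.991372)/(16.777216*v^9 - 43.843584*v^8 + 54.510336*v^7 - 55.641247*v^6 + 45.760569*v^5 - 27.296091*v^4 + 14.842247*v^3 - 6.19305*v^2 + 1.674276*v - 0.551368)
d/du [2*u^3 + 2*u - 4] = 6*u^2 + 2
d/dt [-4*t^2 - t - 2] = -8*t - 1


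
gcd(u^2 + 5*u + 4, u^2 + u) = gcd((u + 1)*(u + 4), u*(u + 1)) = u + 1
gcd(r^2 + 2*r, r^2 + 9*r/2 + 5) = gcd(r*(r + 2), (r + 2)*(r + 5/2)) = r + 2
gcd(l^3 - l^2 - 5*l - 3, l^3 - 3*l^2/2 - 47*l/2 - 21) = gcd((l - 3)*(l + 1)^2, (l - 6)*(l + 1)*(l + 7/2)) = l + 1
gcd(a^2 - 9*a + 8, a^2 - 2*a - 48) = a - 8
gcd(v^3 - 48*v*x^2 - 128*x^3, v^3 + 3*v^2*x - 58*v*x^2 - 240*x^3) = -v + 8*x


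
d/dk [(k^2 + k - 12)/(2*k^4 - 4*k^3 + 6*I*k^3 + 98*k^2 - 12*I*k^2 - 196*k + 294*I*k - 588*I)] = (k^5*(-1 - I) + k^4*(1 - 2*I) + k^3*(29 + 23*I) + k^2*(-240 + 21*I) + k*(954 + 222*I) - 1323 + 147*I)/(k^8*(1 + I) + k^7*(-10 + 2*I) + k^6*(117 + 69*I) + k^5*(-968 + 256*I) + k^4*(4227 - 477*I) + k^3*(-22834 + 10682*I) + k^2*(42091 - 73157*I) + k*(28812 + 144060*I) - 86436 - 86436*I)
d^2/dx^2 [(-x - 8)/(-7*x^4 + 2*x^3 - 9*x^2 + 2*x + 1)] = 2*(-4*(x + 8)*(14*x^3 - 3*x^2 + 9*x - 1)^2 + (-28*x^3 + 6*x^2 - 18*x - 3*(x + 8)*(14*x^2 - 2*x + 3) + 2)*(-7*x^4 + 2*x^3 - 9*x^2 + 2*x + 1))/(-7*x^4 + 2*x^3 - 9*x^2 + 2*x + 1)^3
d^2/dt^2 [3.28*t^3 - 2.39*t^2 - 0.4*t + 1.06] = 19.68*t - 4.78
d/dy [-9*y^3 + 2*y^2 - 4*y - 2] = -27*y^2 + 4*y - 4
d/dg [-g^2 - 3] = -2*g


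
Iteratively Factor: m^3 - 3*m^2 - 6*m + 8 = (m - 4)*(m^2 + m - 2) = (m - 4)*(m + 2)*(m - 1)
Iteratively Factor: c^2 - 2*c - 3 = (c - 3)*(c + 1)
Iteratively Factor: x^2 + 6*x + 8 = (x + 2)*(x + 4)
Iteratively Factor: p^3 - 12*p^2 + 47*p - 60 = (p - 3)*(p^2 - 9*p + 20) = (p - 4)*(p - 3)*(p - 5)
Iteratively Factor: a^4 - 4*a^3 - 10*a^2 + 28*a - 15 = (a - 1)*(a^3 - 3*a^2 - 13*a + 15) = (a - 1)*(a + 3)*(a^2 - 6*a + 5) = (a - 5)*(a - 1)*(a + 3)*(a - 1)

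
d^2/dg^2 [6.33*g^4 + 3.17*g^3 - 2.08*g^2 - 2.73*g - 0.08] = 75.96*g^2 + 19.02*g - 4.16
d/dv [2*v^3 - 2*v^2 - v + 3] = 6*v^2 - 4*v - 1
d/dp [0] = 0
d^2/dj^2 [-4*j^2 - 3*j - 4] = -8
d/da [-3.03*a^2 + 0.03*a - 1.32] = 0.03 - 6.06*a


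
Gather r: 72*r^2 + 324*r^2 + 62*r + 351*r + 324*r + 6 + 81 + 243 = 396*r^2 + 737*r + 330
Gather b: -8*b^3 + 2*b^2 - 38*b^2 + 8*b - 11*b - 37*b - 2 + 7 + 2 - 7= -8*b^3 - 36*b^2 - 40*b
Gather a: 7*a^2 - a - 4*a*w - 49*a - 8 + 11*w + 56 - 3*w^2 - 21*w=7*a^2 + a*(-4*w - 50) - 3*w^2 - 10*w + 48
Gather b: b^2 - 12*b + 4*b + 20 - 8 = b^2 - 8*b + 12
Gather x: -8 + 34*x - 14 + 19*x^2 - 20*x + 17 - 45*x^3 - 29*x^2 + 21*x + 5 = -45*x^3 - 10*x^2 + 35*x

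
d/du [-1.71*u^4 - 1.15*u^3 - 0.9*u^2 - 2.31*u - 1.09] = -6.84*u^3 - 3.45*u^2 - 1.8*u - 2.31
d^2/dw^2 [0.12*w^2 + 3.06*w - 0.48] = 0.240000000000000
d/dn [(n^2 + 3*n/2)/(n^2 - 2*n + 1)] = (-7*n - 3)/(2*(n^3 - 3*n^2 + 3*n - 1))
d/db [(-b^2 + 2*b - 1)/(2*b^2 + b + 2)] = 5*(1 - b^2)/(4*b^4 + 4*b^3 + 9*b^2 + 4*b + 4)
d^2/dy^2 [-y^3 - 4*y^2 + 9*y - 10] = -6*y - 8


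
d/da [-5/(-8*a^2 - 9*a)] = 5*(-16*a - 9)/(a^2*(8*a + 9)^2)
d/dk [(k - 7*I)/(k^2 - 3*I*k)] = (-k^2 + 14*I*k + 21)/(k^2*(k^2 - 6*I*k - 9))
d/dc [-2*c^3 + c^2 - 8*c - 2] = -6*c^2 + 2*c - 8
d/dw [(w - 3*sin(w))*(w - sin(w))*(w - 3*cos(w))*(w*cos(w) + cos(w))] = (w + 1)*(w - 3*sin(w))*(w - sin(w))*(3*sin(w) + 1)*cos(w) - (w + 1)*(w - 3*sin(w))*(w - 3*cos(w))*(cos(w) - 1)*cos(w) - (w + 1)*(w - sin(w))*(w - 3*cos(w))*(3*cos(w) - 1)*cos(w) - (w - 3*sin(w))*(w - sin(w))*(w - 3*cos(w))*(w*sin(w) - sqrt(2)*cos(w + pi/4))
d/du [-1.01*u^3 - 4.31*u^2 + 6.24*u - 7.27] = -3.03*u^2 - 8.62*u + 6.24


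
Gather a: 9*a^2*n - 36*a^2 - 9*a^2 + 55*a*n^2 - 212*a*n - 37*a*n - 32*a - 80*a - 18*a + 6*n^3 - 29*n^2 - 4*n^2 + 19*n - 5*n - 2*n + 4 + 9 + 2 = a^2*(9*n - 45) + a*(55*n^2 - 249*n - 130) + 6*n^3 - 33*n^2 + 12*n + 15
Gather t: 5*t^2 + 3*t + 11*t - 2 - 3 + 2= 5*t^2 + 14*t - 3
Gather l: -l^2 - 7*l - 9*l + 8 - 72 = -l^2 - 16*l - 64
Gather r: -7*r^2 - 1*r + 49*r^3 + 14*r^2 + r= 49*r^3 + 7*r^2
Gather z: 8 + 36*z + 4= 36*z + 12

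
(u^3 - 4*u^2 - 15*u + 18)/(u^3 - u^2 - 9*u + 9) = (u - 6)/(u - 3)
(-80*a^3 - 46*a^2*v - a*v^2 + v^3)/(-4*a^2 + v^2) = (-40*a^2 - 3*a*v + v^2)/(-2*a + v)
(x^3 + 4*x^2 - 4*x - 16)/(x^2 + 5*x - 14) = (x^2 + 6*x + 8)/(x + 7)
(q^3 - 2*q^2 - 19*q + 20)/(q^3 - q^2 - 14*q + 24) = (q^2 - 6*q + 5)/(q^2 - 5*q + 6)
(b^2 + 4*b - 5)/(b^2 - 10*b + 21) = (b^2 + 4*b - 5)/(b^2 - 10*b + 21)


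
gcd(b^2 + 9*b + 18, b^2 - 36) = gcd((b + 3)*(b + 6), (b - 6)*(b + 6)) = b + 6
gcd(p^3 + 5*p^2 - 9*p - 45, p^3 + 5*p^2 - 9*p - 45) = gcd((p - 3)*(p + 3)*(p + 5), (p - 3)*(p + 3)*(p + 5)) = p^3 + 5*p^2 - 9*p - 45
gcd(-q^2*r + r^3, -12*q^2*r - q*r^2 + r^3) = r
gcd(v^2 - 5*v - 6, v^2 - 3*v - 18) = v - 6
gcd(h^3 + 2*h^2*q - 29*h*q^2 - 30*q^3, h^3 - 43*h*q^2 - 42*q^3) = h^2 + 7*h*q + 6*q^2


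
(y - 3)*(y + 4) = y^2 + y - 12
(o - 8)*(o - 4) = o^2 - 12*o + 32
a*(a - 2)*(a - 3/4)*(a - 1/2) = a^4 - 13*a^3/4 + 23*a^2/8 - 3*a/4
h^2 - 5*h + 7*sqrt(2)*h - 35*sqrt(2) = (h - 5)*(h + 7*sqrt(2))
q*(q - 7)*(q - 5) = q^3 - 12*q^2 + 35*q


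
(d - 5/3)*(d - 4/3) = d^2 - 3*d + 20/9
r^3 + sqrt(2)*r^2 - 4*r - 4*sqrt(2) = (r - 2)*(r + 2)*(r + sqrt(2))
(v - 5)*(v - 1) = v^2 - 6*v + 5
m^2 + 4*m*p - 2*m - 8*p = (m - 2)*(m + 4*p)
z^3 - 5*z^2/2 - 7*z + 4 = (z - 4)*(z - 1/2)*(z + 2)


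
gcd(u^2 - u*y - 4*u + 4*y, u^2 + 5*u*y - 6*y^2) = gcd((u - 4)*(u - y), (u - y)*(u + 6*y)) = -u + y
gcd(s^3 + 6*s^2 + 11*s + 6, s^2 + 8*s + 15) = s + 3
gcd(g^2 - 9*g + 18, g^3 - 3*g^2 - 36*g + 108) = g^2 - 9*g + 18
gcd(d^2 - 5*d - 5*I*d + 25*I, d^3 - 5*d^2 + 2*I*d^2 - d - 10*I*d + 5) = d - 5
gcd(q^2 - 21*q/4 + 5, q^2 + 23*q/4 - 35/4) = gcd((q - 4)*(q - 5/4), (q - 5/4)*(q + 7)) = q - 5/4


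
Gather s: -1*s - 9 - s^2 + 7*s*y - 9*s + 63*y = -s^2 + s*(7*y - 10) + 63*y - 9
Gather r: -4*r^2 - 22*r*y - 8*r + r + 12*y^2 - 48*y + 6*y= -4*r^2 + r*(-22*y - 7) + 12*y^2 - 42*y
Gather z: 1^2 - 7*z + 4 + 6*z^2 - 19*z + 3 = 6*z^2 - 26*z + 8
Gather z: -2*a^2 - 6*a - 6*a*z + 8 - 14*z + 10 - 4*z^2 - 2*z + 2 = -2*a^2 - 6*a - 4*z^2 + z*(-6*a - 16) + 20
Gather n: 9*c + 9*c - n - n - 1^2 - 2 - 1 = 18*c - 2*n - 4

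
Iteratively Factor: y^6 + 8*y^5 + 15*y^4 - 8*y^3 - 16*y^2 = (y + 4)*(y^5 + 4*y^4 - y^3 - 4*y^2) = y*(y + 4)*(y^4 + 4*y^3 - y^2 - 4*y) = y*(y + 4)^2*(y^3 - y) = y^2*(y + 4)^2*(y^2 - 1) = y^2*(y + 1)*(y + 4)^2*(y - 1)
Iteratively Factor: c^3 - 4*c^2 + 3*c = (c - 3)*(c^2 - c) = c*(c - 3)*(c - 1)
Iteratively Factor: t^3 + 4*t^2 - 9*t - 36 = (t + 3)*(t^2 + t - 12) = (t - 3)*(t + 3)*(t + 4)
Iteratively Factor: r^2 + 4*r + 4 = (r + 2)*(r + 2)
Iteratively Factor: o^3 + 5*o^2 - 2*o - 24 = (o + 3)*(o^2 + 2*o - 8) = (o + 3)*(o + 4)*(o - 2)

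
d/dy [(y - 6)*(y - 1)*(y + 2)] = 3*y^2 - 10*y - 8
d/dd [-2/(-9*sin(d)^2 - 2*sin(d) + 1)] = -4*(9*sin(d) + 1)*cos(d)/(9*sin(d)^2 + 2*sin(d) - 1)^2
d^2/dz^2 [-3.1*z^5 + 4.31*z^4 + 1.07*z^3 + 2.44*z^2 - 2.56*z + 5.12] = -62.0*z^3 + 51.72*z^2 + 6.42*z + 4.88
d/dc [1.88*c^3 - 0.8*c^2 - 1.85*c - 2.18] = 5.64*c^2 - 1.6*c - 1.85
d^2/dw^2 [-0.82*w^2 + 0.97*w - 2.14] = -1.64000000000000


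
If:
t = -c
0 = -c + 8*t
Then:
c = 0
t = 0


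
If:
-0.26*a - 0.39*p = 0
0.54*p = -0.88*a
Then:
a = 0.00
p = 0.00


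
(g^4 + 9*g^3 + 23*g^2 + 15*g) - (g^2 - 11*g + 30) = g^4 + 9*g^3 + 22*g^2 + 26*g - 30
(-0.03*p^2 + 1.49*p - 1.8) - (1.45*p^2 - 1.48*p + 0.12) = -1.48*p^2 + 2.97*p - 1.92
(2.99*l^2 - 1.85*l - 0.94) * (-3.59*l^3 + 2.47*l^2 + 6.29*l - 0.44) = -10.7341*l^5 + 14.0268*l^4 + 17.6122*l^3 - 15.2739*l^2 - 5.0986*l + 0.4136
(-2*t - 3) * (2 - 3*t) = 6*t^2 + 5*t - 6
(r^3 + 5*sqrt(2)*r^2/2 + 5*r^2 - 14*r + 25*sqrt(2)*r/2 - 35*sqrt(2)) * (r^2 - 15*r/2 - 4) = r^5 - 5*r^4/2 + 5*sqrt(2)*r^4/2 - 111*r^3/2 - 25*sqrt(2)*r^3/4 - 555*sqrt(2)*r^2/4 + 85*r^2 + 56*r + 425*sqrt(2)*r/2 + 140*sqrt(2)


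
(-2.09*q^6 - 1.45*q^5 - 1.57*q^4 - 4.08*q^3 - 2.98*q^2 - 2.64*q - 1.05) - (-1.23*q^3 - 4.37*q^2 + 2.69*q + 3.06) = -2.09*q^6 - 1.45*q^5 - 1.57*q^4 - 2.85*q^3 + 1.39*q^2 - 5.33*q - 4.11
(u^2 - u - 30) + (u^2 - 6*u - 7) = 2*u^2 - 7*u - 37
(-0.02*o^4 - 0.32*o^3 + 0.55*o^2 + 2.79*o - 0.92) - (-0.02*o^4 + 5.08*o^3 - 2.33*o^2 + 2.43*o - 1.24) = -5.4*o^3 + 2.88*o^2 + 0.36*o + 0.32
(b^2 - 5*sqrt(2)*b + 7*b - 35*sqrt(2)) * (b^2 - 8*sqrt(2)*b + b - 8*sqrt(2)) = b^4 - 13*sqrt(2)*b^3 + 8*b^3 - 104*sqrt(2)*b^2 + 87*b^2 - 91*sqrt(2)*b + 640*b + 560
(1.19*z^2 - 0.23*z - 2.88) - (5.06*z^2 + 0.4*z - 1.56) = -3.87*z^2 - 0.63*z - 1.32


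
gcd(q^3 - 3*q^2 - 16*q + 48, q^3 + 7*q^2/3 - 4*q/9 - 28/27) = 1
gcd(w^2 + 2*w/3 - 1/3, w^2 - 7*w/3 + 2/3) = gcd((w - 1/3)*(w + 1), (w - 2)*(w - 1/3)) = w - 1/3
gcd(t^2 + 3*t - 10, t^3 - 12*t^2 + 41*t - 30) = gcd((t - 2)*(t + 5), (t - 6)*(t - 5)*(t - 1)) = 1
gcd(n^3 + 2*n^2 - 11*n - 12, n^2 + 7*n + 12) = n + 4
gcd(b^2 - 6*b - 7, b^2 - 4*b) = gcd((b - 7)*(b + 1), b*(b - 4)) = 1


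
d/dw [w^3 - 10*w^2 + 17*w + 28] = 3*w^2 - 20*w + 17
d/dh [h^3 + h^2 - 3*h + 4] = 3*h^2 + 2*h - 3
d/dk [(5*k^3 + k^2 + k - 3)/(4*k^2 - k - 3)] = 2*(10*k^4 - 5*k^3 - 25*k^2 + 9*k - 3)/(16*k^4 - 8*k^3 - 23*k^2 + 6*k + 9)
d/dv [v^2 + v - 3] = 2*v + 1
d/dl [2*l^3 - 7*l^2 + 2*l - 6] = 6*l^2 - 14*l + 2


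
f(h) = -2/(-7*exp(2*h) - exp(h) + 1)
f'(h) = -2*(14*exp(2*h) + exp(h))/(-7*exp(2*h) - exp(h) + 1)^2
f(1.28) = 0.02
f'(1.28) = -0.04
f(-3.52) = -2.07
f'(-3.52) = -0.09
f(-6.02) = -2.00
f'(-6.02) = -0.01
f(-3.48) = -2.08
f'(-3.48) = -0.10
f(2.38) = 0.00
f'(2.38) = -0.00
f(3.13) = 0.00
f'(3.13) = -0.00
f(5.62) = 0.00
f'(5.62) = -0.00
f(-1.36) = -7.09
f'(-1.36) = -29.60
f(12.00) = 0.00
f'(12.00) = 0.00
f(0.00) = 0.29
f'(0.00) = -0.61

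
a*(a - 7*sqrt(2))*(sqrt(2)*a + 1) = sqrt(2)*a^3 - 13*a^2 - 7*sqrt(2)*a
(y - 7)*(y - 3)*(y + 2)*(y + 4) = y^4 - 4*y^3 - 31*y^2 + 46*y + 168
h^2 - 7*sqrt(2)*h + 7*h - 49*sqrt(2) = (h + 7)*(h - 7*sqrt(2))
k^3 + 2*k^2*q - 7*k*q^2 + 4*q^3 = (k - q)^2*(k + 4*q)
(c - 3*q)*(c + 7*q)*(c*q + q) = c^3*q + 4*c^2*q^2 + c^2*q - 21*c*q^3 + 4*c*q^2 - 21*q^3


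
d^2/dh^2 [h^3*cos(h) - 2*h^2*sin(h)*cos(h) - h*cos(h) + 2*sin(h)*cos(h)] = -h^3*cos(h) - 6*h^2*sin(h) + 4*h^2*sin(2*h) + 7*h*cos(h) - 8*h*cos(2*h) + 2*sin(h) - 6*sin(2*h)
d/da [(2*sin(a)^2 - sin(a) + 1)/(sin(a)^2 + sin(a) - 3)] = (3*sin(a)^2 - 14*sin(a) + 2)*cos(a)/(sin(a)^2 + sin(a) - 3)^2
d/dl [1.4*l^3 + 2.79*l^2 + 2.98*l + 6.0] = 4.2*l^2 + 5.58*l + 2.98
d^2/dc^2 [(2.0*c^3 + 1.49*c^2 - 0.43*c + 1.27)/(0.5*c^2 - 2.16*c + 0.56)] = (20.5458*c^3 - 15.1134*c^2 - 3.744*c + 11.033696)/(0.125*c^6 - 1.62*c^5 + 7.4184*c^4 - 13.706496*c^3 + 8.308608*c^2 - 2.032128*c + 0.175616)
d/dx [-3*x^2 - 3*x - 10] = -6*x - 3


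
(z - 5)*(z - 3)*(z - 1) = z^3 - 9*z^2 + 23*z - 15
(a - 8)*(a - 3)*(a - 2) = a^3 - 13*a^2 + 46*a - 48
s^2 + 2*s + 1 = (s + 1)^2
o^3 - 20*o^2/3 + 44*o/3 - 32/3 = (o - 8/3)*(o - 2)^2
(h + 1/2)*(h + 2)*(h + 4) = h^3 + 13*h^2/2 + 11*h + 4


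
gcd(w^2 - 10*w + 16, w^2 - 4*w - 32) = w - 8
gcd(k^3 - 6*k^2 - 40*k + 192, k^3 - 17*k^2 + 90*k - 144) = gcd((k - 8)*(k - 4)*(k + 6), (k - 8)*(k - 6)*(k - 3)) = k - 8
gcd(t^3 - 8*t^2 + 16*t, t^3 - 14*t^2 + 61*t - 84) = t - 4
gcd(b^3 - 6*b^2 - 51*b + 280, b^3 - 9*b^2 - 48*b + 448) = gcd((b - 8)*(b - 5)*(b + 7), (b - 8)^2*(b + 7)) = b^2 - b - 56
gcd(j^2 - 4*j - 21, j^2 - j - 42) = j - 7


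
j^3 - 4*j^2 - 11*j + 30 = (j - 5)*(j - 2)*(j + 3)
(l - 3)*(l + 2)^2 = l^3 + l^2 - 8*l - 12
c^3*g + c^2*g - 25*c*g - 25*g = (c - 5)*(c + 5)*(c*g + g)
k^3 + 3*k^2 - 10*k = k*(k - 2)*(k + 5)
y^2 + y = y*(y + 1)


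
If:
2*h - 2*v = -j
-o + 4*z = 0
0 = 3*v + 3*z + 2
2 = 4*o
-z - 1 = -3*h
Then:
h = 3/8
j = -7/3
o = 1/2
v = -19/24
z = 1/8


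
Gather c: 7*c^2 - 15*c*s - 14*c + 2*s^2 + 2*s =7*c^2 + c*(-15*s - 14) + 2*s^2 + 2*s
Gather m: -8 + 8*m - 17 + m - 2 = 9*m - 27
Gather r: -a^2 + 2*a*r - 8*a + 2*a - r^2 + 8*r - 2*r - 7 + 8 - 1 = -a^2 - 6*a - r^2 + r*(2*a + 6)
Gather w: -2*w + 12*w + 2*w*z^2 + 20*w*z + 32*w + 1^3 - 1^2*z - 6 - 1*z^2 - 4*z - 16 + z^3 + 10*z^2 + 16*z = w*(2*z^2 + 20*z + 42) + z^3 + 9*z^2 + 11*z - 21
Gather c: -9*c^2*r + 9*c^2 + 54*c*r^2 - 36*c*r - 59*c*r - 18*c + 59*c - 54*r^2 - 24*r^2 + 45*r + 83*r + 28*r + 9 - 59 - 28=c^2*(9 - 9*r) + c*(54*r^2 - 95*r + 41) - 78*r^2 + 156*r - 78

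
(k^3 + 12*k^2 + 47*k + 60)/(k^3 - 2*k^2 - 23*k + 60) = (k^2 + 7*k + 12)/(k^2 - 7*k + 12)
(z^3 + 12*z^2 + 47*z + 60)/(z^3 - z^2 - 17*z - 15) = (z^2 + 9*z + 20)/(z^2 - 4*z - 5)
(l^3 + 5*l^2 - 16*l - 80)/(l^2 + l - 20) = l + 4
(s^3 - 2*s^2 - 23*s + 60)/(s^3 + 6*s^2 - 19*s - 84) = (s^2 + 2*s - 15)/(s^2 + 10*s + 21)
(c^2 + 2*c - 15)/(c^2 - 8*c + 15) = (c + 5)/(c - 5)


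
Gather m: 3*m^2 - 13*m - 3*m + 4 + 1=3*m^2 - 16*m + 5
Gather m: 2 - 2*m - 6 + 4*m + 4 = 2*m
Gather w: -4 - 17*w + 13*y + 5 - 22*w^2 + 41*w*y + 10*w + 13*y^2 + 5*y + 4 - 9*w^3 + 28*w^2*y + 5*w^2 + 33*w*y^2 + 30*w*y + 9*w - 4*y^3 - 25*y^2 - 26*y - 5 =-9*w^3 + w^2*(28*y - 17) + w*(33*y^2 + 71*y + 2) - 4*y^3 - 12*y^2 - 8*y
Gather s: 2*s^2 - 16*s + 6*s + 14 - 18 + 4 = 2*s^2 - 10*s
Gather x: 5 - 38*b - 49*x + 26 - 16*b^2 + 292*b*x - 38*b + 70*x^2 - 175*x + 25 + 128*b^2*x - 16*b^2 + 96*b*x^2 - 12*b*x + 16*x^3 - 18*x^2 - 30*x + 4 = -32*b^2 - 76*b + 16*x^3 + x^2*(96*b + 52) + x*(128*b^2 + 280*b - 254) + 60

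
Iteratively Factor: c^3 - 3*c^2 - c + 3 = (c - 1)*(c^2 - 2*c - 3) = (c - 1)*(c + 1)*(c - 3)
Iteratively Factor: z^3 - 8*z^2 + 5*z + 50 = (z - 5)*(z^2 - 3*z - 10) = (z - 5)^2*(z + 2)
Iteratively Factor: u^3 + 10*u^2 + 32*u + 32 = (u + 4)*(u^2 + 6*u + 8) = (u + 4)^2*(u + 2)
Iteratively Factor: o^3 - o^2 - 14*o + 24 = (o - 2)*(o^2 + o - 12) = (o - 2)*(o + 4)*(o - 3)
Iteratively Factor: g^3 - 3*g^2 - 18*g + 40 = (g + 4)*(g^2 - 7*g + 10) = (g - 5)*(g + 4)*(g - 2)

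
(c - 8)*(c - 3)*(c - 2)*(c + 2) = c^4 - 11*c^3 + 20*c^2 + 44*c - 96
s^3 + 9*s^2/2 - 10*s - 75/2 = (s - 3)*(s + 5/2)*(s + 5)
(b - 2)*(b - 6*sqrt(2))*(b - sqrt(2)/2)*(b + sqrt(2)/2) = b^4 - 6*sqrt(2)*b^3 - 2*b^3 - b^2/2 + 12*sqrt(2)*b^2 + b + 3*sqrt(2)*b - 6*sqrt(2)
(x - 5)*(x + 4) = x^2 - x - 20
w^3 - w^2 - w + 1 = (w - 1)^2*(w + 1)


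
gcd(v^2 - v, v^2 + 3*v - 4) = v - 1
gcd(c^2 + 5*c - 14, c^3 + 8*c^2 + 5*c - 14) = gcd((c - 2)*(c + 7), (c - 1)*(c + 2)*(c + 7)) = c + 7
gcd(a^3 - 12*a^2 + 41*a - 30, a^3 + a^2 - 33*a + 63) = 1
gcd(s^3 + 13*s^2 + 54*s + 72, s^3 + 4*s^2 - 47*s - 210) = s + 6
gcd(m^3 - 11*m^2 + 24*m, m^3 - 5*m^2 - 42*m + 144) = m^2 - 11*m + 24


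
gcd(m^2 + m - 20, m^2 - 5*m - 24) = 1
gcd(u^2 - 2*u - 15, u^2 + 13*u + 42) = 1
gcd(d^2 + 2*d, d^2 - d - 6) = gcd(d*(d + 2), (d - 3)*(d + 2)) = d + 2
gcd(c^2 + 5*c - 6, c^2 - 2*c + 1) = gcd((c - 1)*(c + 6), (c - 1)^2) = c - 1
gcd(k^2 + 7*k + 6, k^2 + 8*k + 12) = k + 6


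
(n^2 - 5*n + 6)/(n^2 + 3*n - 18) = (n - 2)/(n + 6)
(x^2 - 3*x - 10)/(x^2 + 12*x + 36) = (x^2 - 3*x - 10)/(x^2 + 12*x + 36)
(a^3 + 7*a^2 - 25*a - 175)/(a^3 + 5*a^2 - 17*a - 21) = (a^2 - 25)/(a^2 - 2*a - 3)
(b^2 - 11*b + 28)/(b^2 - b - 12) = (b - 7)/(b + 3)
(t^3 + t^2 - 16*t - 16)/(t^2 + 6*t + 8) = (t^2 - 3*t - 4)/(t + 2)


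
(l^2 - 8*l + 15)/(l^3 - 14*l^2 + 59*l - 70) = (l - 3)/(l^2 - 9*l + 14)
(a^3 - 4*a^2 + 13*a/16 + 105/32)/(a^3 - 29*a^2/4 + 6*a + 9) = (8*a^2 - 38*a + 35)/(8*(a^2 - 8*a + 12))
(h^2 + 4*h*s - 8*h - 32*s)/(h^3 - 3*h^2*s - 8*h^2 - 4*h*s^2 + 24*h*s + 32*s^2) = (-h - 4*s)/(-h^2 + 3*h*s + 4*s^2)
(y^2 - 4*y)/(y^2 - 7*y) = (y - 4)/(y - 7)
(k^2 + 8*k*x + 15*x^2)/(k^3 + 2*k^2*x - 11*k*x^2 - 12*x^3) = (k^2 + 8*k*x + 15*x^2)/(k^3 + 2*k^2*x - 11*k*x^2 - 12*x^3)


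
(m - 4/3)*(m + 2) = m^2 + 2*m/3 - 8/3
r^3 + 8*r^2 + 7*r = r*(r + 1)*(r + 7)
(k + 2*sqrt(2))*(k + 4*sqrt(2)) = k^2 + 6*sqrt(2)*k + 16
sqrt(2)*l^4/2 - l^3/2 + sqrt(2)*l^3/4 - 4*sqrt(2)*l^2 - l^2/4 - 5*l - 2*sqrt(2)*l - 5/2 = (l + 1/2)*(l - 5*sqrt(2)/2)*(l + sqrt(2))*(sqrt(2)*l/2 + 1)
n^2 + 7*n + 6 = (n + 1)*(n + 6)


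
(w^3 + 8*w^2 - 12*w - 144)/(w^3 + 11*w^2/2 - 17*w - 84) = 2*(w + 6)/(2*w + 7)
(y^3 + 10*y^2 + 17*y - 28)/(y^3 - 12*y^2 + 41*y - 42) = (y^3 + 10*y^2 + 17*y - 28)/(y^3 - 12*y^2 + 41*y - 42)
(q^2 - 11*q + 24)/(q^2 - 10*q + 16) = (q - 3)/(q - 2)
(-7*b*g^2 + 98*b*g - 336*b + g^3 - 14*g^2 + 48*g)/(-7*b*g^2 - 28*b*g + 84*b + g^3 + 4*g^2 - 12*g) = (g^2 - 14*g + 48)/(g^2 + 4*g - 12)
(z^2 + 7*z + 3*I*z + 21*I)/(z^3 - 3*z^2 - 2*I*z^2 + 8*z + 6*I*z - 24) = (z^2 + z*(7 + 3*I) + 21*I)/(z^3 + z^2*(-3 - 2*I) + z*(8 + 6*I) - 24)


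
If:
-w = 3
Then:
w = -3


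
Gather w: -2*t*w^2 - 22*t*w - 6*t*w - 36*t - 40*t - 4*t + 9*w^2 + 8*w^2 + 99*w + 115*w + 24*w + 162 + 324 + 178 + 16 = -80*t + w^2*(17 - 2*t) + w*(238 - 28*t) + 680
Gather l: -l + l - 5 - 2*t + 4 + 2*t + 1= 0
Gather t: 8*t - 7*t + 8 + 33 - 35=t + 6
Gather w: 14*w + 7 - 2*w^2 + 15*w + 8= -2*w^2 + 29*w + 15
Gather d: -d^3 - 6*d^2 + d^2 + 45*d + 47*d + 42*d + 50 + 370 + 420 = -d^3 - 5*d^2 + 134*d + 840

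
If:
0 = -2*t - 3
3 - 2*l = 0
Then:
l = 3/2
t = -3/2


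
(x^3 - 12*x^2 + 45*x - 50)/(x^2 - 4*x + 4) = (x^2 - 10*x + 25)/(x - 2)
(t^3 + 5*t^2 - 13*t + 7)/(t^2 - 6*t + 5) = (t^2 + 6*t - 7)/(t - 5)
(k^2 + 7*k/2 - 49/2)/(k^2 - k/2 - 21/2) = (k + 7)/(k + 3)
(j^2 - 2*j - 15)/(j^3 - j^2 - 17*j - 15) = 1/(j + 1)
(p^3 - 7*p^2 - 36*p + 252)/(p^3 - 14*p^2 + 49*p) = (p^2 - 36)/(p*(p - 7))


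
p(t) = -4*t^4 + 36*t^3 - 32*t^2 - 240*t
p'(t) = -16*t^3 + 108*t^2 - 64*t - 240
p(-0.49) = 105.45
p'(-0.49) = -180.83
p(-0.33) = 74.37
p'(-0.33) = -206.54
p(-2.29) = -160.54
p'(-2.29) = 665.07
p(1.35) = -307.03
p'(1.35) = -168.94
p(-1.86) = 56.16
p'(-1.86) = 355.63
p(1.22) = -283.92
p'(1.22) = -186.39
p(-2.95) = -797.62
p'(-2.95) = 1299.43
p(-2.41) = -246.31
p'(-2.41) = 765.48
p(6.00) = 0.00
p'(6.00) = -192.00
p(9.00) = -4752.00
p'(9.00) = -3732.00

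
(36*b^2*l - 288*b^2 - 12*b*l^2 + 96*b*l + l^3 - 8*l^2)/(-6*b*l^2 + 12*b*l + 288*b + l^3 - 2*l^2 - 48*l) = (-6*b + l)/(l + 6)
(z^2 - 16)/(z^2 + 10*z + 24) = (z - 4)/(z + 6)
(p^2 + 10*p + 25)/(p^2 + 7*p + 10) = (p + 5)/(p + 2)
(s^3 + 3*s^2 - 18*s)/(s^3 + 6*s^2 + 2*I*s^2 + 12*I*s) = (s - 3)/(s + 2*I)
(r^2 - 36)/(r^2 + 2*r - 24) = (r - 6)/(r - 4)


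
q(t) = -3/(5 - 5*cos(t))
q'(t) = 15*sin(t)/(5 - 5*cos(t))^2 = 3*sin(t)/(5*(cos(t) - 1)^2)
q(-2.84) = -0.31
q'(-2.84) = -0.05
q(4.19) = -0.40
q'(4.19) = -0.23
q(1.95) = -0.44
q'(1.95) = 0.30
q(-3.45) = -0.31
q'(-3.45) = 0.05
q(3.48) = -0.31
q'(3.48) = -0.05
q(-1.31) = -0.81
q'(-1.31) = -1.05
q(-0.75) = -2.24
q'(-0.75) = -5.68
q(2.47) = -0.34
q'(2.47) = 0.12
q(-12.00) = -3.84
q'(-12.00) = 13.20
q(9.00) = -0.31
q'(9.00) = 0.07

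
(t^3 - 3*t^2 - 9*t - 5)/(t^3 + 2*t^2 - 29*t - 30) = (t + 1)/(t + 6)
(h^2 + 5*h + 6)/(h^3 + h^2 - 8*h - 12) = (h + 3)/(h^2 - h - 6)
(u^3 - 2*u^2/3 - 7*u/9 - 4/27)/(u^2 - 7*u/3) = (27*u^3 - 18*u^2 - 21*u - 4)/(9*u*(3*u - 7))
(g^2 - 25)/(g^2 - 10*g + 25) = (g + 5)/(g - 5)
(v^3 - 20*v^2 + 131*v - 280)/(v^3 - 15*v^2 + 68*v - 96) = (v^2 - 12*v + 35)/(v^2 - 7*v + 12)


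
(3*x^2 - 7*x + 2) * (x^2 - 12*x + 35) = 3*x^4 - 43*x^3 + 191*x^2 - 269*x + 70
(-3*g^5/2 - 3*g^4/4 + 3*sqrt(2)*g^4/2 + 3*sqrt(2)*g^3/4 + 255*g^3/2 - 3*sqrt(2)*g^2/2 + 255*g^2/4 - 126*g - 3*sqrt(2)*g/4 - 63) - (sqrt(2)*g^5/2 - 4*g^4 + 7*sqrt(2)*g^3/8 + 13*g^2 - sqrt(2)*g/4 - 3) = -3*g^5/2 - sqrt(2)*g^5/2 + 3*sqrt(2)*g^4/2 + 13*g^4/4 - sqrt(2)*g^3/8 + 255*g^3/2 - 3*sqrt(2)*g^2/2 + 203*g^2/4 - 126*g - sqrt(2)*g/2 - 60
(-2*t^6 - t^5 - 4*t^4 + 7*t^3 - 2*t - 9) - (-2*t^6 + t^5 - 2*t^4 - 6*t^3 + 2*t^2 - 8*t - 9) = -2*t^5 - 2*t^4 + 13*t^3 - 2*t^2 + 6*t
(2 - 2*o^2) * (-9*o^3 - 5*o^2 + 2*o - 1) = 18*o^5 + 10*o^4 - 22*o^3 - 8*o^2 + 4*o - 2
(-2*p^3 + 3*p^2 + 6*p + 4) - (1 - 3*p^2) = -2*p^3 + 6*p^2 + 6*p + 3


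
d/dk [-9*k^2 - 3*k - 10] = -18*k - 3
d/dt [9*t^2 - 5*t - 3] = 18*t - 5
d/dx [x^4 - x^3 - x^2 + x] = 4*x^3 - 3*x^2 - 2*x + 1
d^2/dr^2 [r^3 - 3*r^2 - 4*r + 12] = 6*r - 6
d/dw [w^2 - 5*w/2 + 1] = 2*w - 5/2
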